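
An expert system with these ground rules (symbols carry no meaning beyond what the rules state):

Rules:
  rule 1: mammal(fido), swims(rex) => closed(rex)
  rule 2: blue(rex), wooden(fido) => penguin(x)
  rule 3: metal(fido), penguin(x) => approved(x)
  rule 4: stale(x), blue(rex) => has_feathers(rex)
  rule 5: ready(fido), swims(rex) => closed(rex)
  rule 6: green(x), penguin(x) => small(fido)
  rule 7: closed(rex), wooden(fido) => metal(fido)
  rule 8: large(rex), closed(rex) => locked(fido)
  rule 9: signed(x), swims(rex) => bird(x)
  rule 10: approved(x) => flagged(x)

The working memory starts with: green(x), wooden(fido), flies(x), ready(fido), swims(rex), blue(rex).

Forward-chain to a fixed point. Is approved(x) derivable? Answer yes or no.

Round 1: rule 2 [blue(rex), wooden(fido) => penguin(x)]; rule 5 [ready(fido), swims(rex) => closed(rex)]. Adds penguin(x), closed(rex).
Round 2: rule 6 [green(x), penguin(x) => small(fido)]; rule 7 [closed(rex), wooden(fido) => metal(fido)]. Adds small(fido), metal(fido).
Round 3: rule 3 [metal(fido), penguin(x) => approved(x)]. Adds approved(x).
Round 4: rule 10 [approved(x) => flagged(x)]. Adds flagged(x).
approved(x) appears in round 3, so it is derivable.

yes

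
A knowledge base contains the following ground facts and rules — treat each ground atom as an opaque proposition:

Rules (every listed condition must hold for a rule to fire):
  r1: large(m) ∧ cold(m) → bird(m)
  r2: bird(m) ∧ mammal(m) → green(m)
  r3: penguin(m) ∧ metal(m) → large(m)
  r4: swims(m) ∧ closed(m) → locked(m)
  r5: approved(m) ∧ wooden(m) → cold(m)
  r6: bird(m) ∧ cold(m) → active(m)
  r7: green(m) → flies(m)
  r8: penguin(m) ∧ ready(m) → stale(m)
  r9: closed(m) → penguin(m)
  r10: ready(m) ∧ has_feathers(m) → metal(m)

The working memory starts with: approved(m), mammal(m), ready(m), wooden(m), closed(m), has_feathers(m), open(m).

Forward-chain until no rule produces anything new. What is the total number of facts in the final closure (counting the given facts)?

16

Round 1: r5 [approved(m) ∧ wooden(m) → cold(m)]; r9 [closed(m) → penguin(m)]; r10 [ready(m) ∧ has_feathers(m) → metal(m)]. New: cold(m), penguin(m), metal(m).
Round 2: r3 [penguin(m) ∧ metal(m) → large(m)]; r8 [penguin(m) ∧ ready(m) → stale(m)]. New: large(m), stale(m).
Round 3: r1 [large(m) ∧ cold(m) → bird(m)]. New: bird(m).
Round 4: r2 [bird(m) ∧ mammal(m) → green(m)]; r6 [bird(m) ∧ cold(m) → active(m)]. New: green(m), active(m).
Round 5: r7 [green(m) → flies(m)]. New: flies(m).
Closure: {active(m), approved(m), bird(m), closed(m), cold(m), flies(m), green(m), has_feathers(m), large(m), mammal(m), metal(m), open(m), penguin(m), ready(m), stale(m), wooden(m)} — 16 facts.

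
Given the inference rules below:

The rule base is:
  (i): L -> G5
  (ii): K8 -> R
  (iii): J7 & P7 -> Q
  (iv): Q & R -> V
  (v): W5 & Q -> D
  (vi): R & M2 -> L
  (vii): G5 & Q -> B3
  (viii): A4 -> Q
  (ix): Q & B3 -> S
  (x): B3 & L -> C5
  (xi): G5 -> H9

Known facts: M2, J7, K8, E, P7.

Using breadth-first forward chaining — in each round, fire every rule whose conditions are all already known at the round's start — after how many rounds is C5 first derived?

Round 1: (ii) [K8 -> R]; (iii) [J7 & P7 -> Q]. New: R, Q.
Round 2: (iv) [Q & R -> V]; (vi) [R & M2 -> L]. New: V, L.
Round 3: (i) [L -> G5]. New: G5.
Round 4: (vii) [G5 & Q -> B3]; (xi) [G5 -> H9]. New: B3, H9.
Round 5: (ix) [Q & B3 -> S]; (x) [B3 & L -> C5]. New: S, C5.
C5 first appears in round 5.

5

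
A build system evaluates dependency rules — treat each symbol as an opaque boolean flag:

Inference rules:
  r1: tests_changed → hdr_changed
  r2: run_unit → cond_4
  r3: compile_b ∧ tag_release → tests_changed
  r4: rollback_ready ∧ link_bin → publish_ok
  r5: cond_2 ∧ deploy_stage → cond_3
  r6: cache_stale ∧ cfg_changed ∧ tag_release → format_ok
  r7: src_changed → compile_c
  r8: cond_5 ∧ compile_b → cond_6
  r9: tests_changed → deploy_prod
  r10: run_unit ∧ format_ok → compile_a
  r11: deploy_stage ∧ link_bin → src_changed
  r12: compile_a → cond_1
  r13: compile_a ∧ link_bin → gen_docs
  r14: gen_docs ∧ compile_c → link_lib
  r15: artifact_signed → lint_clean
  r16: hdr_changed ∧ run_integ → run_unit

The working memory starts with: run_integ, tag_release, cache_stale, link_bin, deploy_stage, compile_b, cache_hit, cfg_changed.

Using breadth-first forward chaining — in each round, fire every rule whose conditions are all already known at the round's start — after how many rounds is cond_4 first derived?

Round 1: r3 [compile_b ∧ tag_release → tests_changed]; r6 [cache_stale ∧ cfg_changed ∧ tag_release → format_ok]; r11 [deploy_stage ∧ link_bin → src_changed]. Adds tests_changed, format_ok, src_changed.
Round 2: r1 [tests_changed → hdr_changed]; r7 [src_changed → compile_c]; r9 [tests_changed → deploy_prod]. Adds hdr_changed, compile_c, deploy_prod.
Round 3: r16 [hdr_changed ∧ run_integ → run_unit]. Adds run_unit.
Round 4: r2 [run_unit → cond_4]; r10 [run_unit ∧ format_ok → compile_a]. Adds cond_4, compile_a.
cond_4 first appears in round 4.

4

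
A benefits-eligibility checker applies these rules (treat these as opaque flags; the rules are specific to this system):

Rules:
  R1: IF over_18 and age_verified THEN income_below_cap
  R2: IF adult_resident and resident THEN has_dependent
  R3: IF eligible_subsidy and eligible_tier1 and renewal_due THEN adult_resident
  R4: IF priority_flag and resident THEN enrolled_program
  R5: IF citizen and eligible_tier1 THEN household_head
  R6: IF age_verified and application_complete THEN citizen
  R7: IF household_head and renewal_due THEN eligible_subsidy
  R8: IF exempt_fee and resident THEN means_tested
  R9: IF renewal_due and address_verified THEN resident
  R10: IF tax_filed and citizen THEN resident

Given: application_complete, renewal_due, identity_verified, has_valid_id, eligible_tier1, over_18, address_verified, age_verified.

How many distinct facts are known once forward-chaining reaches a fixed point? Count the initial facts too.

15

[1] R1 [IF over_18 and age_verified THEN income_below_cap]; R6 [IF age_verified and application_complete THEN citizen]; R9 [IF renewal_due and address_verified THEN resident]. ⇒ new: income_below_cap, citizen, resident.
[2] R5 [IF citizen and eligible_tier1 THEN household_head]. ⇒ new: household_head.
[3] R7 [IF household_head and renewal_due THEN eligible_subsidy]. ⇒ new: eligible_subsidy.
[4] R3 [IF eligible_subsidy and eligible_tier1 and renewal_due THEN adult_resident]. ⇒ new: adult_resident.
[5] R2 [IF adult_resident and resident THEN has_dependent]. ⇒ new: has_dependent.
Closure: {address_verified, adult_resident, age_verified, application_complete, citizen, eligible_subsidy, eligible_tier1, has_dependent, has_valid_id, household_head, identity_verified, income_below_cap, over_18, renewal_due, resident} — 15 facts.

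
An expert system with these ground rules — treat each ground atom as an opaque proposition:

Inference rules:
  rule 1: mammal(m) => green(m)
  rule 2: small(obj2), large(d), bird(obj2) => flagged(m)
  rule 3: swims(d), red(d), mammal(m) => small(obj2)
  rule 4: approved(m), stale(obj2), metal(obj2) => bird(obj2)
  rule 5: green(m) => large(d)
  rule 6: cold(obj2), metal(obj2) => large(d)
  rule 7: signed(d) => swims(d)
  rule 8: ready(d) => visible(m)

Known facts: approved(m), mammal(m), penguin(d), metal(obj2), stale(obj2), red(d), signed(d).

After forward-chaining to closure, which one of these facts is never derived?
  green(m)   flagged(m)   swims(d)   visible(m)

visible(m)

Round 1 — rule 1, rule 4, rule 7, derive green(m), bird(obj2), swims(d).
Round 2 — rule 3, rule 5, derive small(obj2), large(d).
Round 3 — rule 2, derive flagged(m).
Derived: green(m) (round 1), flagged(m) (round 3), swims(d) (round 1). visible(m) never appears in any round.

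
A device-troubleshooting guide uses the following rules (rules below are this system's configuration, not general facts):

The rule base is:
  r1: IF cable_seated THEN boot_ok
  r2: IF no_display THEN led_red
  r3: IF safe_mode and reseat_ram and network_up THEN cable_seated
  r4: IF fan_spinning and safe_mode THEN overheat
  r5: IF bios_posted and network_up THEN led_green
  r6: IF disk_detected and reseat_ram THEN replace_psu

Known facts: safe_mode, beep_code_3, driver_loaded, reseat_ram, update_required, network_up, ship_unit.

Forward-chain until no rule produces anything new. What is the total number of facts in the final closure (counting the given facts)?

9

Round 1 — r3, derive cable_seated.
Round 2 — r1, derive boot_ok.
Closure: {beep_code_3, boot_ok, cable_seated, driver_loaded, network_up, reseat_ram, safe_mode, ship_unit, update_required} — 9 facts.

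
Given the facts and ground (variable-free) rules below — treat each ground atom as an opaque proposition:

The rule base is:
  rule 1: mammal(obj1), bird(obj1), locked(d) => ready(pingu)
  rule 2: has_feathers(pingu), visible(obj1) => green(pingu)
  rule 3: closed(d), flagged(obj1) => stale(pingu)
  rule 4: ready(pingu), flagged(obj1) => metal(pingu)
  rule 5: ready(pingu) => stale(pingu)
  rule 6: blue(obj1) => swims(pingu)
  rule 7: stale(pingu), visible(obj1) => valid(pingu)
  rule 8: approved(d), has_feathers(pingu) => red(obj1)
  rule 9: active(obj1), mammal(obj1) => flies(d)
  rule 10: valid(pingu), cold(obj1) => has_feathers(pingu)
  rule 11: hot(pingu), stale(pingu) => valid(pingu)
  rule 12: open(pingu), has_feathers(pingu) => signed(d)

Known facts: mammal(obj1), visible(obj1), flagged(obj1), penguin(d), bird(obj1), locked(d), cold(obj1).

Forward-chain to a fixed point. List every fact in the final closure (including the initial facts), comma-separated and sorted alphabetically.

bird(obj1), cold(obj1), flagged(obj1), green(pingu), has_feathers(pingu), locked(d), mammal(obj1), metal(pingu), penguin(d), ready(pingu), stale(pingu), valid(pingu), visible(obj1)

Round 1 fires rule 1, giving ready(pingu).
Round 2 fires rule 4, rule 5, giving metal(pingu), stale(pingu).
Round 3 fires rule 7, giving valid(pingu).
Round 4 fires rule 10, giving has_feathers(pingu).
Round 5 fires rule 2, giving green(pingu).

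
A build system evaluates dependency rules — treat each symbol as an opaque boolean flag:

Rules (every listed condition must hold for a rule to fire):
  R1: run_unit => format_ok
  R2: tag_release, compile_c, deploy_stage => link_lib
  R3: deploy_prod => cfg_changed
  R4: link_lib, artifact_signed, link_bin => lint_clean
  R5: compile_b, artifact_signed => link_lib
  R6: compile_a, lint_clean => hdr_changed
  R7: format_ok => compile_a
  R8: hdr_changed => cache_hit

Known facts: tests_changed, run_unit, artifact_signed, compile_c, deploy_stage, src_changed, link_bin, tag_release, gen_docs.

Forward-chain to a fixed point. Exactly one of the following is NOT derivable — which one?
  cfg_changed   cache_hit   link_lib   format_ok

Round 1 fires R1, R2, giving format_ok, link_lib.
Round 2 fires R4, R7, giving lint_clean, compile_a.
Round 3 fires R6, giving hdr_changed.
Round 4 fires R8, giving cache_hit.
Derived: format_ok (round 1), cache_hit (round 4), link_lib (round 1). cfg_changed never appears in any round.

cfg_changed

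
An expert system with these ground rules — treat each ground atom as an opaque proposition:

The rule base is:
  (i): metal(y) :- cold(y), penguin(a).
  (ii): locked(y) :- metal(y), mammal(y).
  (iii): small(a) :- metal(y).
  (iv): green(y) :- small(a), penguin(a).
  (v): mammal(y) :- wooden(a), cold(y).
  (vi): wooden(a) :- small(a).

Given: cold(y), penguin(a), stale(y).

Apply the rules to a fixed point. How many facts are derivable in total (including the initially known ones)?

9

Round 1: (i) [metal(y) :- cold(y), penguin(a).]. Adds metal(y).
Round 2: (iii) [small(a) :- metal(y).]. Adds small(a).
Round 3: (iv) [green(y) :- small(a), penguin(a).]; (vi) [wooden(a) :- small(a).]. Adds green(y), wooden(a).
Round 4: (v) [mammal(y) :- wooden(a), cold(y).]. Adds mammal(y).
Round 5: (ii) [locked(y) :- metal(y), mammal(y).]. Adds locked(y).
Closure: {cold(y), green(y), locked(y), mammal(y), metal(y), penguin(a), small(a), stale(y), wooden(a)} — 9 facts.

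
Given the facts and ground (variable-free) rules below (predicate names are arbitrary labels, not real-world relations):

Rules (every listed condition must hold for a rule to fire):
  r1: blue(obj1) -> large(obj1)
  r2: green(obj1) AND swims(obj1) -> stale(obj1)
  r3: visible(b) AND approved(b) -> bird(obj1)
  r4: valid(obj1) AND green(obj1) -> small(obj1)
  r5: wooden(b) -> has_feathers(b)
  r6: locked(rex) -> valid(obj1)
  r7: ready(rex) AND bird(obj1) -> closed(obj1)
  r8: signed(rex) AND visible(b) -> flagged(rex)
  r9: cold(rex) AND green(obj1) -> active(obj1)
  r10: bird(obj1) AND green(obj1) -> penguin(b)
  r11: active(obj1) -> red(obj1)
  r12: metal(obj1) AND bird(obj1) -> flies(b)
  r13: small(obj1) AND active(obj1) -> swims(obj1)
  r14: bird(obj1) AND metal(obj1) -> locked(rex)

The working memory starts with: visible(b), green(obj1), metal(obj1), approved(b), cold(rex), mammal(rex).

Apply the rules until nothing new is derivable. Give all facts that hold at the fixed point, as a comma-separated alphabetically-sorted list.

Round 1: r3 [visible(b) AND approved(b) -> bird(obj1)]; r9 [cold(rex) AND green(obj1) -> active(obj1)]. New: bird(obj1), active(obj1).
Round 2: r10 [bird(obj1) AND green(obj1) -> penguin(b)]; r11 [active(obj1) -> red(obj1)]; r12 [metal(obj1) AND bird(obj1) -> flies(b)]; r14 [bird(obj1) AND metal(obj1) -> locked(rex)]. New: penguin(b), red(obj1), flies(b), locked(rex).
Round 3: r6 [locked(rex) -> valid(obj1)]. New: valid(obj1).
Round 4: r4 [valid(obj1) AND green(obj1) -> small(obj1)]. New: small(obj1).
Round 5: r13 [small(obj1) AND active(obj1) -> swims(obj1)]. New: swims(obj1).
Round 6: r2 [green(obj1) AND swims(obj1) -> stale(obj1)]. New: stale(obj1).

active(obj1), approved(b), bird(obj1), cold(rex), flies(b), green(obj1), locked(rex), mammal(rex), metal(obj1), penguin(b), red(obj1), small(obj1), stale(obj1), swims(obj1), valid(obj1), visible(b)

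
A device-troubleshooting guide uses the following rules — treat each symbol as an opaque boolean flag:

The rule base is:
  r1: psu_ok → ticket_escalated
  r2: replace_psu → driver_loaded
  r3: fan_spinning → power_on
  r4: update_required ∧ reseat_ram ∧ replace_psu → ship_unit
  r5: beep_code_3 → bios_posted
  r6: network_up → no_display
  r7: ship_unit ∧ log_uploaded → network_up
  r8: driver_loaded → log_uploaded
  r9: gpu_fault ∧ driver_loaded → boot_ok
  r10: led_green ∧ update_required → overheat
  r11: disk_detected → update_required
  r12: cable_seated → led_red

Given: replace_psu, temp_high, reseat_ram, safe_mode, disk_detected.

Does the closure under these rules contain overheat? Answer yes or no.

Round 1: r2 [replace_psu → driver_loaded]; r11 [disk_detected → update_required]. Adds driver_loaded, update_required.
Round 2: r4 [update_required ∧ reseat_ram ∧ replace_psu → ship_unit]; r8 [driver_loaded → log_uploaded]. Adds ship_unit, log_uploaded.
Round 3: r7 [ship_unit ∧ log_uploaded → network_up]. Adds network_up.
Round 4: r6 [network_up → no_display]. Adds no_display.
Fixed point reached. overheat is concluded only by r10; r10 needs led_green (never derived).

no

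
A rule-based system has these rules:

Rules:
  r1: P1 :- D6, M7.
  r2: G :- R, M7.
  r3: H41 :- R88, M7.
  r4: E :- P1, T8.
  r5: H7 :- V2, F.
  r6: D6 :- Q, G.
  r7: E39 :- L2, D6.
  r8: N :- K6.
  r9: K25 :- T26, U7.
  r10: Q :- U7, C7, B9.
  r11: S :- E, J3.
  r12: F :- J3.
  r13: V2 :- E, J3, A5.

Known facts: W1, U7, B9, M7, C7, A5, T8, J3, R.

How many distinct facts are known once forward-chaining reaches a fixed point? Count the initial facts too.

Round 1 — r2, r10, r12, derive G, Q, F.
Round 2 — r6, derive D6.
Round 3 — r1, derive P1.
Round 4 — r4, derive E.
Round 5 — r11, r13, derive S, V2.
Round 6 — r5, derive H7.
Closure: {A5, B9, C7, D6, E, F, G, H7, J3, M7, P1, Q, R, S, T8, U7, V2, W1} — 18 facts.

18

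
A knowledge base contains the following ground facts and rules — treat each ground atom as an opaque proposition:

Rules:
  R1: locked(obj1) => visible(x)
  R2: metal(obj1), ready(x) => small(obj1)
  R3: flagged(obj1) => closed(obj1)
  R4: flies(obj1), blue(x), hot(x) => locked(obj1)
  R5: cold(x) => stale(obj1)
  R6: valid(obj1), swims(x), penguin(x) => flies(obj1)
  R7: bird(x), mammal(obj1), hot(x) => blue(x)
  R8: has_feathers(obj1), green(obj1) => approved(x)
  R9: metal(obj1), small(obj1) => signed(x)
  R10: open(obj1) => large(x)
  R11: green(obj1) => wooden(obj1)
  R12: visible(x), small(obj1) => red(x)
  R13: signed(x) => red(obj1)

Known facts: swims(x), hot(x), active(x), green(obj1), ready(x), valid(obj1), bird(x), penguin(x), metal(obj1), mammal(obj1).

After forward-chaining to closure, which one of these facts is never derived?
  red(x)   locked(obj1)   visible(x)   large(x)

[1] R2 [metal(obj1), ready(x) => small(obj1)]; R6 [valid(obj1), swims(x), penguin(x) => flies(obj1)]; R7 [bird(x), mammal(obj1), hot(x) => blue(x)]; R11 [green(obj1) => wooden(obj1)]. ⇒ new: small(obj1), flies(obj1), blue(x), wooden(obj1).
[2] R4 [flies(obj1), blue(x), hot(x) => locked(obj1)]; R9 [metal(obj1), small(obj1) => signed(x)]. ⇒ new: locked(obj1), signed(x).
[3] R1 [locked(obj1) => visible(x)]; R13 [signed(x) => red(obj1)]. ⇒ new: visible(x), red(obj1).
[4] R12 [visible(x), small(obj1) => red(x)]. ⇒ new: red(x).
Derived: locked(obj1) (round 2), visible(x) (round 3), red(x) (round 4). large(x) never appears in any round.

large(x)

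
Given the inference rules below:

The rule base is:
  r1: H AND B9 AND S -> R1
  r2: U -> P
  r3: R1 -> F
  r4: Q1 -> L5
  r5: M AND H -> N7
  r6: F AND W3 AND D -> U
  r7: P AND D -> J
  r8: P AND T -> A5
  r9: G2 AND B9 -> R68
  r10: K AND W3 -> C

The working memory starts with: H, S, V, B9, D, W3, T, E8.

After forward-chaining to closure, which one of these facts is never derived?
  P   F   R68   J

Round 1: r1 [H AND B9 AND S -> R1]. Adds R1.
Round 2: r3 [R1 -> F]. Adds F.
Round 3: r6 [F AND W3 AND D -> U]. Adds U.
Round 4: r2 [U -> P]. Adds P.
Round 5: r7 [P AND D -> J]; r8 [P AND T -> A5]. Adds J, A5.
Derived: J (round 5), F (round 2), P (round 4). R68 never appears in any round.

R68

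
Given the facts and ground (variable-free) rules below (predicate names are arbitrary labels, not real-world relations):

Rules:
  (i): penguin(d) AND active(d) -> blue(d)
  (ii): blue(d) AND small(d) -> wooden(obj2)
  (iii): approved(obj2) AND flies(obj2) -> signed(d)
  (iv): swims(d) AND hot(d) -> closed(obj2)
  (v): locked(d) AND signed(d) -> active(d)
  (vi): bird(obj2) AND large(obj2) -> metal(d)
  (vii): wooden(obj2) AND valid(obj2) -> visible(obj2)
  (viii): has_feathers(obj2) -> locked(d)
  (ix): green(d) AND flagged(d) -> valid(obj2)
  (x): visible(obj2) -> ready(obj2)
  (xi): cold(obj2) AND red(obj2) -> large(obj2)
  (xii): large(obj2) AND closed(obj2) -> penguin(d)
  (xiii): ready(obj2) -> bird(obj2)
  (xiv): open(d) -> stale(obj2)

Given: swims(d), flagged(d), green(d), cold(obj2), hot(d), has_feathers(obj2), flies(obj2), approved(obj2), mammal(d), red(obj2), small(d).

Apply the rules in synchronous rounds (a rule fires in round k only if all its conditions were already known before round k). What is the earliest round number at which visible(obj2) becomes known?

5

Round 1 fires (iii), (iv), (viii), (ix), (xi), giving signed(d), closed(obj2), locked(d), valid(obj2), large(obj2).
Round 2 fires (v), (xii), giving active(d), penguin(d).
Round 3 fires (i), giving blue(d).
Round 4 fires (ii), giving wooden(obj2).
Round 5 fires (vii), giving visible(obj2).
visible(obj2) first appears in round 5.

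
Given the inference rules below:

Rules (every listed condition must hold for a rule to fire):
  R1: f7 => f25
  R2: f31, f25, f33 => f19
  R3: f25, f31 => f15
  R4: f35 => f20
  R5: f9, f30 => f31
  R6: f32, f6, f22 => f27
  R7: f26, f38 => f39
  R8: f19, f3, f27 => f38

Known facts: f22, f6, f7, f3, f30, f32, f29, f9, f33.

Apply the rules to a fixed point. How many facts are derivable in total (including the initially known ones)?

15

Round 1 — R1, R5, R6, derive f25, f31, f27.
Round 2 — R2, R3, derive f19, f15.
Round 3 — R8, derive f38.
Closure: {f15, f19, f22, f25, f27, f29, f3, f30, f31, f32, f33, f38, f6, f7, f9} — 15 facts.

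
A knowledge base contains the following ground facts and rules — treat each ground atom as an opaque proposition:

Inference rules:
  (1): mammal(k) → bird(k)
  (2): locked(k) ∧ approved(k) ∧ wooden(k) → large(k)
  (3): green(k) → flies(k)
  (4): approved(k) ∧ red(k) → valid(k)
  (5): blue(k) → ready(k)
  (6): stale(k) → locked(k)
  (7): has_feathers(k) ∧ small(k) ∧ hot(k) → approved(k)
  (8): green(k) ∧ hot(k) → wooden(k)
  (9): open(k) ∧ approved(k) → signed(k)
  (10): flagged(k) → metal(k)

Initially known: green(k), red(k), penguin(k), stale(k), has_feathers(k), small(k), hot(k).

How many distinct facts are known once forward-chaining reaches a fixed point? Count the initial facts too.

Round 1: (3) [green(k) → flies(k)]; (6) [stale(k) → locked(k)]; (7) [has_feathers(k) ∧ small(k) ∧ hot(k) → approved(k)]; (8) [green(k) ∧ hot(k) → wooden(k)]. Adds flies(k), locked(k), approved(k), wooden(k).
Round 2: (2) [locked(k) ∧ approved(k) ∧ wooden(k) → large(k)]; (4) [approved(k) ∧ red(k) → valid(k)]. Adds large(k), valid(k).
Closure: {approved(k), flies(k), green(k), has_feathers(k), hot(k), large(k), locked(k), penguin(k), red(k), small(k), stale(k), valid(k), wooden(k)} — 13 facts.

13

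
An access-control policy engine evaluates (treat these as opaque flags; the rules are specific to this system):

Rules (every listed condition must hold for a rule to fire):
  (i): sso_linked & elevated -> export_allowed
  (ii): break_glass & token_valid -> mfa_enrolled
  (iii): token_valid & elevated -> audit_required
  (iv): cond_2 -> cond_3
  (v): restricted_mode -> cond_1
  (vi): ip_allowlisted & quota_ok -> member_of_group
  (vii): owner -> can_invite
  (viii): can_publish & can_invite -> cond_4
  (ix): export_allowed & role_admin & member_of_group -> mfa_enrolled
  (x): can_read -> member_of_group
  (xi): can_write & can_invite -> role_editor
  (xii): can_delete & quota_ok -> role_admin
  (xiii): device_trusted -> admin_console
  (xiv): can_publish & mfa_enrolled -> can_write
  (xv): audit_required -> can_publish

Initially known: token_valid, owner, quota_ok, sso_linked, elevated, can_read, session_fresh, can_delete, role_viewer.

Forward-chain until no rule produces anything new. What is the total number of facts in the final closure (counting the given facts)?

19

Round 1 — (i), (iii), (vii), (x), (xii), derive export_allowed, audit_required, can_invite, member_of_group, role_admin.
Round 2 — (ix), (xv), derive mfa_enrolled, can_publish.
Round 3 — (viii), (xiv), derive cond_4, can_write.
Round 4 — (xi), derive role_editor.
Closure: {audit_required, can_delete, can_invite, can_publish, can_read, can_write, cond_4, elevated, export_allowed, member_of_group, mfa_enrolled, owner, quota_ok, role_admin, role_editor, role_viewer, session_fresh, sso_linked, token_valid} — 19 facts.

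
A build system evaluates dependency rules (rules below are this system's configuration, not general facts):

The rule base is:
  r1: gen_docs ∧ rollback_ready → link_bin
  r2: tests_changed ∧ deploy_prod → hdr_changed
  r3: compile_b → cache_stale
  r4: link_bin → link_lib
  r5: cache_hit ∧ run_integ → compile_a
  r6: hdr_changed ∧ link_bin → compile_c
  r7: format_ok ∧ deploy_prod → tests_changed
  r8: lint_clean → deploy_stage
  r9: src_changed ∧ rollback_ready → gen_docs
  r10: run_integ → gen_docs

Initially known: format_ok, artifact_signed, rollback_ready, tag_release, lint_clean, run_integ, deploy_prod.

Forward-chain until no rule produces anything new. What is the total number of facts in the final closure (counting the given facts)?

14

Round 1 — r7, r8, r10, derive tests_changed, deploy_stage, gen_docs.
Round 2 — r1, r2, derive link_bin, hdr_changed.
Round 3 — r4, r6, derive link_lib, compile_c.
Closure: {artifact_signed, compile_c, deploy_prod, deploy_stage, format_ok, gen_docs, hdr_changed, link_bin, link_lib, lint_clean, rollback_ready, run_integ, tag_release, tests_changed} — 14 facts.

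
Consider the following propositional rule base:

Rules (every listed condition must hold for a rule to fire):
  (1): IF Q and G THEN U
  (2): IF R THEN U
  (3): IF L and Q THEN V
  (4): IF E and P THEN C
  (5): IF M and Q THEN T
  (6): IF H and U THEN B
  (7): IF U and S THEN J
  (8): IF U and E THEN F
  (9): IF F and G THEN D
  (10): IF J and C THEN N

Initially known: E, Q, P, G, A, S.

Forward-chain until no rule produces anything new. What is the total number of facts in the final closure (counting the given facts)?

Round 1 — (1), (4), derive U, C.
Round 2 — (7), (8), derive J, F.
Round 3 — (9), (10), derive D, N.
Closure: {A, C, D, E, F, G, J, N, P, Q, S, U} — 12 facts.

12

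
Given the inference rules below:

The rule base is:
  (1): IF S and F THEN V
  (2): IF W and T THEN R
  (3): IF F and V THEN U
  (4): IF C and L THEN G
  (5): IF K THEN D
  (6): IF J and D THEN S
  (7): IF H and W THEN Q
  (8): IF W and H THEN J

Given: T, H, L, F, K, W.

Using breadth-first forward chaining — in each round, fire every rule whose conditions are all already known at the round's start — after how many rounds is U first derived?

4

Round 1 — (2), (5), (7), (8), derive R, D, Q, J.
Round 2 — (6), derive S.
Round 3 — (1), derive V.
Round 4 — (3), derive U.
U first appears in round 4.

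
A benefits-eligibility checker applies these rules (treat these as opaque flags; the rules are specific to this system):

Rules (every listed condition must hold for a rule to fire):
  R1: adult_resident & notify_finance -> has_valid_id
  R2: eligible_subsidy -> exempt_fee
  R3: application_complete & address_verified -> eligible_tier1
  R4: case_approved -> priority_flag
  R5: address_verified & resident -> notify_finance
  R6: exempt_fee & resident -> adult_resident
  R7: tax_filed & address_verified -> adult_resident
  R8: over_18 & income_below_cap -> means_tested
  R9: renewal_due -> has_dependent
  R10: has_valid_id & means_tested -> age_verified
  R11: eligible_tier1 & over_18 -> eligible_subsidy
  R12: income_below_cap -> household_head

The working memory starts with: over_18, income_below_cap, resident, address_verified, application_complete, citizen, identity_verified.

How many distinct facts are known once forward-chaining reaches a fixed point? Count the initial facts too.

Round 1 fires R3, R5, R8, R12, giving eligible_tier1, notify_finance, means_tested, household_head.
Round 2 fires R11, giving eligible_subsidy.
Round 3 fires R2, giving exempt_fee.
Round 4 fires R6, giving adult_resident.
Round 5 fires R1, giving has_valid_id.
Round 6 fires R10, giving age_verified.
Closure: {address_verified, adult_resident, age_verified, application_complete, citizen, eligible_subsidy, eligible_tier1, exempt_fee, has_valid_id, household_head, identity_verified, income_below_cap, means_tested, notify_finance, over_18, resident} — 16 facts.

16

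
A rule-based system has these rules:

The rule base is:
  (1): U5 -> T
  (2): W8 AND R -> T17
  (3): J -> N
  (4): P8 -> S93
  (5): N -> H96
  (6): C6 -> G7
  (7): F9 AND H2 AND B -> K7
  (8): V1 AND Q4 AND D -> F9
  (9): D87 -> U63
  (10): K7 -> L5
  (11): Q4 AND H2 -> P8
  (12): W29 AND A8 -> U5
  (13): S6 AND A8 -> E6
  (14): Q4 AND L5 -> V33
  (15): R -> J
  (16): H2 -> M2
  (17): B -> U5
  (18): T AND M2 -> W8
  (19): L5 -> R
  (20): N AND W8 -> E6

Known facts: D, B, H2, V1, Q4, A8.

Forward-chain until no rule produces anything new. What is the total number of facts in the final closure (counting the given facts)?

[1] (8) [V1 AND Q4 AND D -> F9]; (11) [Q4 AND H2 -> P8]; (16) [H2 -> M2]; (17) [B -> U5]. ⇒ new: F9, P8, M2, U5.
[2] (1) [U5 -> T]; (4) [P8 -> S93]; (7) [F9 AND H2 AND B -> K7]. ⇒ new: T, S93, K7.
[3] (10) [K7 -> L5]; (18) [T AND M2 -> W8]. ⇒ new: L5, W8.
[4] (14) [Q4 AND L5 -> V33]; (19) [L5 -> R]. ⇒ new: V33, R.
[5] (2) [W8 AND R -> T17]; (15) [R -> J]. ⇒ new: T17, J.
[6] (3) [J -> N]. ⇒ new: N.
[7] (5) [N -> H96]; (20) [N AND W8 -> E6]. ⇒ new: H96, E6.
Closure: {A8, B, D, E6, F9, H2, H96, J, K7, L5, M2, N, P8, Q4, R, S93, T, T17, U5, V1, V33, W8} — 22 facts.

22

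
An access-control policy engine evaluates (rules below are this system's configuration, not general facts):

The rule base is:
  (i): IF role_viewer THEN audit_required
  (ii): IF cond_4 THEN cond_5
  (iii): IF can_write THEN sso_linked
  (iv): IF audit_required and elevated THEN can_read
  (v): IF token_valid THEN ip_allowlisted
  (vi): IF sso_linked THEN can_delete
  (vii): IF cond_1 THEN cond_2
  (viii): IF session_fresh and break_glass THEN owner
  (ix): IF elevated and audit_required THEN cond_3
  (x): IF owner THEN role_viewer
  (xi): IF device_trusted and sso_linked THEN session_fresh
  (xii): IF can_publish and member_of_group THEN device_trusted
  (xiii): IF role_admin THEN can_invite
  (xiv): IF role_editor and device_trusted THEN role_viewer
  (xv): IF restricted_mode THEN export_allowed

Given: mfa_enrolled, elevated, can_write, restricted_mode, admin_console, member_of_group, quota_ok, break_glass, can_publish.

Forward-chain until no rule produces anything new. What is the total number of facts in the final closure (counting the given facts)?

19

Round 1 fires (iii), (xii), (xv), giving sso_linked, device_trusted, export_allowed.
Round 2 fires (vi), (xi), giving can_delete, session_fresh.
Round 3 fires (viii), giving owner.
Round 4 fires (x), giving role_viewer.
Round 5 fires (i), giving audit_required.
Round 6 fires (iv), (ix), giving can_read, cond_3.
Closure: {admin_console, audit_required, break_glass, can_delete, can_publish, can_read, can_write, cond_3, device_trusted, elevated, export_allowed, member_of_group, mfa_enrolled, owner, quota_ok, restricted_mode, role_viewer, session_fresh, sso_linked} — 19 facts.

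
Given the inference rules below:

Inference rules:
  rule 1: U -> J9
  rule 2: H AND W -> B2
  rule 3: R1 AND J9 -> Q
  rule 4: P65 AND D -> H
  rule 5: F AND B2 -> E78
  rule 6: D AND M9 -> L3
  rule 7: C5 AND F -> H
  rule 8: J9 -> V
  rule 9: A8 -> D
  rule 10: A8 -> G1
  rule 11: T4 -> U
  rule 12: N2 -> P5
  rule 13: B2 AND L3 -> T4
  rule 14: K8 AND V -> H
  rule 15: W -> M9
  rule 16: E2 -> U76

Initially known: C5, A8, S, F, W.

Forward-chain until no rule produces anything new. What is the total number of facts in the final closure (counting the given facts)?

[1] rule 7 [C5 AND F -> H]; rule 9 [A8 -> D]; rule 10 [A8 -> G1]; rule 15 [W -> M9]. ⇒ new: H, D, G1, M9.
[2] rule 2 [H AND W -> B2]; rule 6 [D AND M9 -> L3]. ⇒ new: B2, L3.
[3] rule 5 [F AND B2 -> E78]; rule 13 [B2 AND L3 -> T4]. ⇒ new: E78, T4.
[4] rule 11 [T4 -> U]. ⇒ new: U.
[5] rule 1 [U -> J9]. ⇒ new: J9.
[6] rule 8 [J9 -> V]. ⇒ new: V.
Closure: {A8, B2, C5, D, E78, F, G1, H, J9, L3, M9, S, T4, U, V, W} — 16 facts.

16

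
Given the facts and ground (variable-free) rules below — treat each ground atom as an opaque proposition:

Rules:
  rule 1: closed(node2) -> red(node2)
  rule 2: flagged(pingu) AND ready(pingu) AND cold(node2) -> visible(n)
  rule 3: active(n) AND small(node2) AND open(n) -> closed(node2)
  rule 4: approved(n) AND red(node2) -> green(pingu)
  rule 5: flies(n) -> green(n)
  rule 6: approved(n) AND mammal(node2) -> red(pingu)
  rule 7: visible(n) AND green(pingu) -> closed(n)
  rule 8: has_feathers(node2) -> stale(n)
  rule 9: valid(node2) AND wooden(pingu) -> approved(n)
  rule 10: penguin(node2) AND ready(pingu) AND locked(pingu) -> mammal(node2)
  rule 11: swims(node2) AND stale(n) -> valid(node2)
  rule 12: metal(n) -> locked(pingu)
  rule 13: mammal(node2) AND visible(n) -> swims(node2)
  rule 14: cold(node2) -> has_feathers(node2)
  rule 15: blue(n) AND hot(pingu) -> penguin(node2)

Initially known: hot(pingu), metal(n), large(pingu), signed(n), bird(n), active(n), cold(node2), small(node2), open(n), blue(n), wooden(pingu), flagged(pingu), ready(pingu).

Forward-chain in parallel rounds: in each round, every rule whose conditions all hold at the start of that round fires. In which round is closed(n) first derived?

7

Round 1 — rule 2, rule 3, rule 12, rule 14, rule 15, derive visible(n), closed(node2), locked(pingu), has_feathers(node2), penguin(node2).
Round 2 — rule 1, rule 8, rule 10, derive red(node2), stale(n), mammal(node2).
Round 3 — rule 13, derive swims(node2).
Round 4 — rule 11, derive valid(node2).
Round 5 — rule 9, derive approved(n).
Round 6 — rule 4, rule 6, derive green(pingu), red(pingu).
Round 7 — rule 7, derive closed(n).
closed(n) first appears in round 7.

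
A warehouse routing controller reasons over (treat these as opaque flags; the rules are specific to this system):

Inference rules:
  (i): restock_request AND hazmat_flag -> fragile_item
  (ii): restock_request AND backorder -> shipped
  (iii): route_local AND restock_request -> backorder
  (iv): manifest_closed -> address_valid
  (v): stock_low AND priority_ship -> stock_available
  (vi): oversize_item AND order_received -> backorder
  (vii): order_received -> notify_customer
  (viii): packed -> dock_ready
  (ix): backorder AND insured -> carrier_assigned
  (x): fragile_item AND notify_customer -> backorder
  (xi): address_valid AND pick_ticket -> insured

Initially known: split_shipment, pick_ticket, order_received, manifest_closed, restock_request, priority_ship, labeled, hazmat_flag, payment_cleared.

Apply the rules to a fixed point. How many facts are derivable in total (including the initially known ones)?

Round 1: (i) [restock_request AND hazmat_flag -> fragile_item]; (iv) [manifest_closed -> address_valid]; (vii) [order_received -> notify_customer]. New: fragile_item, address_valid, notify_customer.
Round 2: (x) [fragile_item AND notify_customer -> backorder]; (xi) [address_valid AND pick_ticket -> insured]. New: backorder, insured.
Round 3: (ii) [restock_request AND backorder -> shipped]; (ix) [backorder AND insured -> carrier_assigned]. New: shipped, carrier_assigned.
Closure: {address_valid, backorder, carrier_assigned, fragile_item, hazmat_flag, insured, labeled, manifest_closed, notify_customer, order_received, payment_cleared, pick_ticket, priority_ship, restock_request, shipped, split_shipment} — 16 facts.

16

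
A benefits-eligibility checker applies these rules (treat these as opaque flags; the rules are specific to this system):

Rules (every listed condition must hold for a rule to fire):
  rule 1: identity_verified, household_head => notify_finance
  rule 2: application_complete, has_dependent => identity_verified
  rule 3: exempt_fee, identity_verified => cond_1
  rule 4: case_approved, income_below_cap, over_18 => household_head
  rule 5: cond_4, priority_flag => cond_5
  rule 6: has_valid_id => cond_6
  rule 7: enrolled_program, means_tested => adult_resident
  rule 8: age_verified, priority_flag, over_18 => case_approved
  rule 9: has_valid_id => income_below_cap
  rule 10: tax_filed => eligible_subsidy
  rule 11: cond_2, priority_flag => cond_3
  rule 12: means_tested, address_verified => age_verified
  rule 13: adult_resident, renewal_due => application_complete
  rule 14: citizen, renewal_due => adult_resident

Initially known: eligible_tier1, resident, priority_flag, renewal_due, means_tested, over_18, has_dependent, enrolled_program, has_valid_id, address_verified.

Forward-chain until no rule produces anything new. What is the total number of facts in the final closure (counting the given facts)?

19

Round 1 — rule 6, rule 7, rule 9, rule 12, derive cond_6, adult_resident, income_below_cap, age_verified.
Round 2 — rule 8, rule 13, derive case_approved, application_complete.
Round 3 — rule 2, rule 4, derive identity_verified, household_head.
Round 4 — rule 1, derive notify_finance.
Closure: {address_verified, adult_resident, age_verified, application_complete, case_approved, cond_6, eligible_tier1, enrolled_program, has_dependent, has_valid_id, household_head, identity_verified, income_below_cap, means_tested, notify_finance, over_18, priority_flag, renewal_due, resident} — 19 facts.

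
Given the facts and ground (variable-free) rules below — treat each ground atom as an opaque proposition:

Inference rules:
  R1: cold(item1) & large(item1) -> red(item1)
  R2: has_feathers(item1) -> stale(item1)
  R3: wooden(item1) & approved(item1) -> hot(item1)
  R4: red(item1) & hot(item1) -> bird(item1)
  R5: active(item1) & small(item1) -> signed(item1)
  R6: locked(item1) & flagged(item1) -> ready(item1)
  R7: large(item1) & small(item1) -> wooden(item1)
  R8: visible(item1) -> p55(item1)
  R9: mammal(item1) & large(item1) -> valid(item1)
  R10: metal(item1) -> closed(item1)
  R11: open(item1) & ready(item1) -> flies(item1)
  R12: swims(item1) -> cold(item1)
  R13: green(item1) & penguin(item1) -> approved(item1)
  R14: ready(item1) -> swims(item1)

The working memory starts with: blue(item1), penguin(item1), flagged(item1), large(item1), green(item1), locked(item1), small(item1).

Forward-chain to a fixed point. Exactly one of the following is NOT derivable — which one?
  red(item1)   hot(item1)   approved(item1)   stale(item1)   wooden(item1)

stale(item1)

Round 1: R6 [locked(item1) & flagged(item1) -> ready(item1)]; R7 [large(item1) & small(item1) -> wooden(item1)]; R13 [green(item1) & penguin(item1) -> approved(item1)]. Adds ready(item1), wooden(item1), approved(item1).
Round 2: R3 [wooden(item1) & approved(item1) -> hot(item1)]; R14 [ready(item1) -> swims(item1)]. Adds hot(item1), swims(item1).
Round 3: R12 [swims(item1) -> cold(item1)]. Adds cold(item1).
Round 4: R1 [cold(item1) & large(item1) -> red(item1)]. Adds red(item1).
Round 5: R4 [red(item1) & hot(item1) -> bird(item1)]. Adds bird(item1).
Derived: approved(item1) (round 1), hot(item1) (round 2), wooden(item1) (round 1), red(item1) (round 4). stale(item1) never appears in any round.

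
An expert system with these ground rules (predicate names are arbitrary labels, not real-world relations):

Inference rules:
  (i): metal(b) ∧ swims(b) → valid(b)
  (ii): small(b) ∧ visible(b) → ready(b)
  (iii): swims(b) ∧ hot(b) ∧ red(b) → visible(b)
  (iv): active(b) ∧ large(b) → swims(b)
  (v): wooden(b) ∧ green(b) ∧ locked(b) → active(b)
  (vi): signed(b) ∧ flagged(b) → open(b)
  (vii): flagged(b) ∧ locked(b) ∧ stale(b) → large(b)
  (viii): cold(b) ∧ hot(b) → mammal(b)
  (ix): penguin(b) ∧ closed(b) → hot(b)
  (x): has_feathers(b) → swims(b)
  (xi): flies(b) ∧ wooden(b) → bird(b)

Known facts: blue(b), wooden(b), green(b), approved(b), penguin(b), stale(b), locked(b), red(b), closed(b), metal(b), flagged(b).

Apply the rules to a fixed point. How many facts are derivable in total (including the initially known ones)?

Round 1 fires (v), (vii), (ix), giving active(b), large(b), hot(b).
Round 2 fires (iv), giving swims(b).
Round 3 fires (i), (iii), giving valid(b), visible(b).
Closure: {active(b), approved(b), blue(b), closed(b), flagged(b), green(b), hot(b), large(b), locked(b), metal(b), penguin(b), red(b), stale(b), swims(b), valid(b), visible(b), wooden(b)} — 17 facts.

17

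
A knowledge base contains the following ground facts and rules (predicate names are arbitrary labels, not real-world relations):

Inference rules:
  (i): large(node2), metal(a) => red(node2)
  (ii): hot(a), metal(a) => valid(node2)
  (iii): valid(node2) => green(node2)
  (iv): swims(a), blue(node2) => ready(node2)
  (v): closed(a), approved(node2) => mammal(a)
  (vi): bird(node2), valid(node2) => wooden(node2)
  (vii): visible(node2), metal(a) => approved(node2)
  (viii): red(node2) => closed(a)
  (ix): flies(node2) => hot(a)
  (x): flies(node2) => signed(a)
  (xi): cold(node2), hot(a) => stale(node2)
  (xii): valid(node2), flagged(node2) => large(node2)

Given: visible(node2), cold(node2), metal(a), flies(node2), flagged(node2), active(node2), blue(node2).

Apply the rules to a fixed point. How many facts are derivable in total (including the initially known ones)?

Round 1 — (vii), (ix), (x), derive approved(node2), hot(a), signed(a).
Round 2 — (ii), (xi), derive valid(node2), stale(node2).
Round 3 — (iii), (xii), derive green(node2), large(node2).
Round 4 — (i), derive red(node2).
Round 5 — (viii), derive closed(a).
Round 6 — (v), derive mammal(a).
Closure: {active(node2), approved(node2), blue(node2), closed(a), cold(node2), flagged(node2), flies(node2), green(node2), hot(a), large(node2), mammal(a), metal(a), red(node2), signed(a), stale(node2), valid(node2), visible(node2)} — 17 facts.

17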